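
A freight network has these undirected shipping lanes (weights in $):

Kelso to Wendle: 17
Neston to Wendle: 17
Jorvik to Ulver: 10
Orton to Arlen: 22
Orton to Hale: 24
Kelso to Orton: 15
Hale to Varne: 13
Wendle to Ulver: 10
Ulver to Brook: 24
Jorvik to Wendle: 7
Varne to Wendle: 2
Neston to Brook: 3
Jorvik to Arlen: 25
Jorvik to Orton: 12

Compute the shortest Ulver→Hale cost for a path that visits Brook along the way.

$59

Shortest Ulver→Brook: Ulver–Brook = 24
Shortest Brook→Hale: Brook–Neston–Wendle–Varne–Hale = 35
Total via Brook: 24 + 35 = $59.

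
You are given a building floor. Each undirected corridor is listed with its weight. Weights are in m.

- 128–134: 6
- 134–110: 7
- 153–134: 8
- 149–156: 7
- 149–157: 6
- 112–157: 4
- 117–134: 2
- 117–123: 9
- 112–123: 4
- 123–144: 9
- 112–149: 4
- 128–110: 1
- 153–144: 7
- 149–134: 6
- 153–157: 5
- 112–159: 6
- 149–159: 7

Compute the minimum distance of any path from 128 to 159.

19 m

Settle nodes by increasing distance from 128:
128: 0
110: 1  (via 128)
134: 6  (via 128)
117: 8  (via 134)
149: 12  (via 134)
153: 14  (via 134)
112: 16  (via 149)
123: 17  (via 117)
157: 18  (via 149)
156: 19  (via 149)
159: 19  (via 149)
Shortest route: 128 → 134 → 149 → 159 = 19 m.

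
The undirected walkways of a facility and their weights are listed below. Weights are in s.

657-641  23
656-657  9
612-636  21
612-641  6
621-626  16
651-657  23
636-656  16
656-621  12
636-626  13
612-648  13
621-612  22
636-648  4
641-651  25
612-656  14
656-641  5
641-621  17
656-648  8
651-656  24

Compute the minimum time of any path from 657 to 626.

34 s

Shortest distances from 657:
657: 0
656: 9  (via 657)
641: 14  (via 656)
648: 17  (via 656)
612: 20  (via 641)
621: 21  (via 656)
636: 21  (via 648)
651: 23  (via 657)
626: 34  (via 636)
Shortest route: 657 → 656 → 648 → 636 → 626 = 34 s.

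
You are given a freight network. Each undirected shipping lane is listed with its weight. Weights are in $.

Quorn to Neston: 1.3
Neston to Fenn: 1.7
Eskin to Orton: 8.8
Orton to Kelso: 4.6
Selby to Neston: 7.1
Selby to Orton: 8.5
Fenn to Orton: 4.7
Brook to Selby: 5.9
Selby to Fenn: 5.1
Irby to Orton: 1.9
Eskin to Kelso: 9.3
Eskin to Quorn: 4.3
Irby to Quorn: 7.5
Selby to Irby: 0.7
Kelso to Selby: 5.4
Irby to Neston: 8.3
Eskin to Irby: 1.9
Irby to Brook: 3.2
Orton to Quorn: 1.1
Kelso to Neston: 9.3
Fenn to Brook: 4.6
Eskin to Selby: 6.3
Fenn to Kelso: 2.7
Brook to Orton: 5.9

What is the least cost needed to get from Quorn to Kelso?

$5.7

Running Dijkstra from Quorn:
Quorn: 0
Orton: 1.1  (via Quorn)
Neston: 1.3  (via Quorn)
Fenn: 3  (via Neston)
Irby: 3  (via Orton)
Selby: 3.7  (via Irby)
Eskin: 4.3  (via Quorn)
Kelso: 5.7  (via Orton)
Shortest route: Quorn–Orton–Kelso = $5.7.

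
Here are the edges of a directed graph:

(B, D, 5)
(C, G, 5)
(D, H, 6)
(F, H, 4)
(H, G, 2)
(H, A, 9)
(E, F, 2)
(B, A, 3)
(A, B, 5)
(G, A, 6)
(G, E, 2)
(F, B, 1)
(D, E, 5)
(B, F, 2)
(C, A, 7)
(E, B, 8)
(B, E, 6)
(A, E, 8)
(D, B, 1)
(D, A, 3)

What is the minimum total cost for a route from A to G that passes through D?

18

Shortest A→D: A–B–D = 10
Best D to G: D–H–G costing 8
Total via D: 10 + 8 = 18.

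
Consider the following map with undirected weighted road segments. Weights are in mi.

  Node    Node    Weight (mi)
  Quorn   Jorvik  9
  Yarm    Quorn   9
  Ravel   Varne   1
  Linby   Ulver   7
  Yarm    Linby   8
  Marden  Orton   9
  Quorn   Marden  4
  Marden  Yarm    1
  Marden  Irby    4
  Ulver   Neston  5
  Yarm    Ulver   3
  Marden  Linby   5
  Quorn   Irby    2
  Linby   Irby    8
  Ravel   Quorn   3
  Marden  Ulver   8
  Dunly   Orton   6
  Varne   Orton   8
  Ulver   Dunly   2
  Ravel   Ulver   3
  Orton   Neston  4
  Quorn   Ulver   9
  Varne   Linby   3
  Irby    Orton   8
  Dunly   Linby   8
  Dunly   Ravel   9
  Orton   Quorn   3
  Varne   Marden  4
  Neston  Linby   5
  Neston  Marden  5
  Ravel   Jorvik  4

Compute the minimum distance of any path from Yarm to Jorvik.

10 mi

Running Dijkstra from Yarm:
Yarm: 0
Marden: 1  (via Yarm)
Ulver: 3  (via Yarm)
Irby: 5  (via Marden)
Quorn: 5  (via Marden)
Dunly: 5  (via Ulver)
Varne: 5  (via Marden)
Linby: 6  (via Marden)
Ravel: 6  (via Ulver)
Neston: 6  (via Marden)
Orton: 8  (via Quorn)
Jorvik: 10  (via Ravel)
Shortest route: Yarm–Ulver–Ravel–Jorvik = 10 mi.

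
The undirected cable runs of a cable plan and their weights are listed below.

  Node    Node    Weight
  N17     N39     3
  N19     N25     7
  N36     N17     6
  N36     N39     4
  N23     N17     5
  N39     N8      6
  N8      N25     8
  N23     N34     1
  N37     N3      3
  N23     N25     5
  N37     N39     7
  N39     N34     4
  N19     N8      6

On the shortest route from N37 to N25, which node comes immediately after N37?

N39

Candidate routes:
N37 - N39 - N34 - N23 - N25: 7+4+1+5 = 17
N37 - N39 - N17 - N23 - N25: 7+3+5+5 = 20
Cheapest is N37 - N39 - N34 - N23 - N25 at 17.
So from N37 the first move is to N39.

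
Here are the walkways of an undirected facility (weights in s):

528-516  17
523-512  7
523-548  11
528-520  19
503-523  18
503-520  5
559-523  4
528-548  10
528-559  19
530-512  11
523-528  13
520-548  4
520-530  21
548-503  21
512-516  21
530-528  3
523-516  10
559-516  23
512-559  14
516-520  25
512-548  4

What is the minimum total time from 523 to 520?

15 s

Running Dijkstra from 523:
523: 0
559: 4  (via 523)
512: 7  (via 523)
516: 10  (via 523)
548: 11  (via 523)
528: 13  (via 523)
520: 15  (via 548)
Shortest route: 523–548–520 = 15 s.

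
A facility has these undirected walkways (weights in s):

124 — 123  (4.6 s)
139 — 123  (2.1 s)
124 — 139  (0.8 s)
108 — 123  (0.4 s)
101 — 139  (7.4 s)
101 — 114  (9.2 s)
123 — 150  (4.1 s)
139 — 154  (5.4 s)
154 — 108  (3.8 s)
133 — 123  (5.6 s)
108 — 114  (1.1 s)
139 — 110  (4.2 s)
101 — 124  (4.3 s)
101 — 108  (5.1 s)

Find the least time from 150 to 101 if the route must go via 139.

Shortest 150→139: 150 → 123 → 139 = 6.2
Shortest 139→101: 139 → 124 → 101 = 5.1
Total via 139: 6.2 + 5.1 = 11.3 s.

11.3 s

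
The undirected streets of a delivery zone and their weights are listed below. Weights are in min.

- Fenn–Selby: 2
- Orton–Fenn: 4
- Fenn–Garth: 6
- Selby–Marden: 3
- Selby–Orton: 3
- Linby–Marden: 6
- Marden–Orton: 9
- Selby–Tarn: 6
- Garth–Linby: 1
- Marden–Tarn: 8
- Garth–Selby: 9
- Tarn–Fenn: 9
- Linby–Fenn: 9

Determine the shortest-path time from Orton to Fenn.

4 min

Enumerating some paths:
Orton - Fenn: 4 = 4
Orton - Selby - Fenn: 3+2 = 5
The minimum is 4 min via Orton - Fenn.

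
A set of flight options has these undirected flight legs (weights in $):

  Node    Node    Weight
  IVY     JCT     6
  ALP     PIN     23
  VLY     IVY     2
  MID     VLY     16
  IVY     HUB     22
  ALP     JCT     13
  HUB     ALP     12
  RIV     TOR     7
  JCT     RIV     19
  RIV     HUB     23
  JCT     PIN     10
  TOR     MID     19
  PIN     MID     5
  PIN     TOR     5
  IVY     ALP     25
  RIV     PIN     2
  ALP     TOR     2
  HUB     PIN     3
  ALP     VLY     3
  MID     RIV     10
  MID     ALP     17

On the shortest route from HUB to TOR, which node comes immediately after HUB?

Compare a few routes:
HUB–ALP–TOR: 12+2 = 14
HUB–PIN–RIV–TOR: 3+2+7 = 12
HUB–PIN–TOR: 3+5 = 8
The minimum is $8 via HUB–PIN–TOR.
So from HUB the first move is to PIN.

PIN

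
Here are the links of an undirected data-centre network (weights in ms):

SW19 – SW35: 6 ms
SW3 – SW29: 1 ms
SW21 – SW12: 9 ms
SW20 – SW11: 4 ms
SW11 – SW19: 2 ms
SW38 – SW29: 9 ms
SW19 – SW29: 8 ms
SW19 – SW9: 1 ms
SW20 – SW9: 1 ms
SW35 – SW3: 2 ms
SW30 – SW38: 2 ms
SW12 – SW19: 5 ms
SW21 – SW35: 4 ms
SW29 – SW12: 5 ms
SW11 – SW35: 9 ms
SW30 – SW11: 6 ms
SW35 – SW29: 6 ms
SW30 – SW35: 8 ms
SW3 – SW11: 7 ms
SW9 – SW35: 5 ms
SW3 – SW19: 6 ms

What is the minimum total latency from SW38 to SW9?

11 ms

Settle nodes by increasing distance from SW38:
SW38: 0
SW30: 2  (via SW38)
SW11: 8  (via SW30)
SW29: 9  (via SW38)
SW35: 10  (via SW30)
SW3: 10  (via SW29)
SW19: 10  (via SW11)
SW9: 11  (via SW19)
Shortest route: SW38 → SW30 → SW11 → SW19 → SW9 = 11 ms.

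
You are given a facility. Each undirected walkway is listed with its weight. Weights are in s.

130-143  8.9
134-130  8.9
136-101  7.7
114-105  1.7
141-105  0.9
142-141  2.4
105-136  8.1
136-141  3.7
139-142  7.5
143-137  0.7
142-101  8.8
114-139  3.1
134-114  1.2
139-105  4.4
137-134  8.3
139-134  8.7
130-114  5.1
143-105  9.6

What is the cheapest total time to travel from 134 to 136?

Enumerating some paths:
134 → 114 → 139 → 105 → 136: 1.2+3.1+4.4+8.1 = 16.8
134 → 114 → 139 → 105 → 141 → 136: 1.2+3.1+4.4+0.9+3.7 = 13.3
134 → 114 → 105 → 136: 1.2+1.7+8.1 = 11
134 → 114 → 105 → 141 → 136: 1.2+1.7+0.9+3.7 = 7.5
The minimum is 7.5 s via 134 → 114 → 105 → 141 → 136.

7.5 s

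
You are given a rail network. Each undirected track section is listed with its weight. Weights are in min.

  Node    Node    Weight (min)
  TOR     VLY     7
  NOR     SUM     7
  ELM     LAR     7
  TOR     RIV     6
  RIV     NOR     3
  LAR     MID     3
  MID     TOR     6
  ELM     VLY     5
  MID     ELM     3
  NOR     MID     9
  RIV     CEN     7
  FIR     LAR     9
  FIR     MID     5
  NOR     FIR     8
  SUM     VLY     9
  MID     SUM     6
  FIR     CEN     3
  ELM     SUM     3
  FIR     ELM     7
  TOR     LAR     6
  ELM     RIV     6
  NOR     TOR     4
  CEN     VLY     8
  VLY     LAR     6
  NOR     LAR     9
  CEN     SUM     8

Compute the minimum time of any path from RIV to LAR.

12 min

Running Dijkstra from RIV:
RIV: 0
NOR: 3  (via RIV)
ELM: 6  (via RIV)
TOR: 6  (via RIV)
CEN: 7  (via RIV)
SUM: 9  (via ELM)
MID: 9  (via ELM)
FIR: 10  (via CEN)
VLY: 11  (via ELM)
LAR: 12  (via NOR)
Shortest route: RIV–NOR–LAR = 12 min.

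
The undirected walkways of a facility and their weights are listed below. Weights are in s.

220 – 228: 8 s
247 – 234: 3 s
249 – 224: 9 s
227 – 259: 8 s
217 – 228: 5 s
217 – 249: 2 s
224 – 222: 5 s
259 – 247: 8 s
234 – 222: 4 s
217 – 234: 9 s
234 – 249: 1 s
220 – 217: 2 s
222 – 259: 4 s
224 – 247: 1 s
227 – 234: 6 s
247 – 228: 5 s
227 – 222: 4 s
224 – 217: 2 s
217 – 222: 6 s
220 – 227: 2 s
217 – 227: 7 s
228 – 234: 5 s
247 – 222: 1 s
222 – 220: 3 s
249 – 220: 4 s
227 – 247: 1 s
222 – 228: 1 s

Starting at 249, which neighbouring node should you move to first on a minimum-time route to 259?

234

Enumerating some paths:
249 → 234 → 222 → 259: 1+4+4 = 9
249 → 217 → 224 → 247 → 222 → 259: 2+2+1+1+4 = 10
The minimum is 9 s via 249 → 234 → 222 → 259.
So from 249 the first move is to 234.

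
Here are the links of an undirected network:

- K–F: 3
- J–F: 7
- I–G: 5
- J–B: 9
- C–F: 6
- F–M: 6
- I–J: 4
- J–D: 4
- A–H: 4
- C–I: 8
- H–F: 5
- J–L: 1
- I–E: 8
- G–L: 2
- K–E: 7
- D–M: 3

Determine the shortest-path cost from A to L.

Compare a few routes:
A–H–F–J–L: 4+5+7+1 = 17
A–H–F–J–I–G–L: 4+5+7+4+5+2 = 27
A–H–F–M–D–J–L: 4+5+6+3+4+1 = 23
Cheapest is A–H–F–J–L at 17.

17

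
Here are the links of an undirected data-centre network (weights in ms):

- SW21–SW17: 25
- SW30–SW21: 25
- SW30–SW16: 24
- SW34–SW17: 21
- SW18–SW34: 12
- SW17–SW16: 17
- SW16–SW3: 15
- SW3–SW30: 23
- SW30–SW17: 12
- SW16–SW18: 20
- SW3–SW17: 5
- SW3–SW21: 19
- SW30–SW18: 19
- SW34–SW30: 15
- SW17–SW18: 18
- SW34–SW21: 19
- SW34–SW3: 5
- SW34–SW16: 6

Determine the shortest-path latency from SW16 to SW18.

Settle nodes by increasing distance from SW16:
SW16: 0
SW34: 6  (via SW16)
SW3: 11  (via SW34)
SW17: 16  (via SW3)
SW18: 18  (via SW34)
Shortest route: SW16 → SW34 → SW18 = 18 ms.

18 ms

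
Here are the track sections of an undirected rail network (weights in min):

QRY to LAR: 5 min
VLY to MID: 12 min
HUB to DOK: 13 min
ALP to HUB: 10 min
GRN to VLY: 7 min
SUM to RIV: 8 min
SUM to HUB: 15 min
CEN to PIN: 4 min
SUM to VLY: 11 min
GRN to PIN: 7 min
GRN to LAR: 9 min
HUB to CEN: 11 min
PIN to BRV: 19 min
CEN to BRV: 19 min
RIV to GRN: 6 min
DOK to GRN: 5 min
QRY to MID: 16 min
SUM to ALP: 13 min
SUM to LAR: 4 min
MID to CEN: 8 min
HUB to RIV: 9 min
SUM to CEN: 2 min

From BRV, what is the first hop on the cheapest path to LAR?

CEN

Enumerating some paths:
BRV–CEN–SUM–LAR: 19+2+4 = 25
BRV–PIN–CEN–SUM–LAR: 19+4+2+4 = 29
BRV–PIN–GRN–LAR: 19+7+9 = 35
The minimum is 25 min via BRV–CEN–SUM–LAR.
So from BRV the first move is to CEN.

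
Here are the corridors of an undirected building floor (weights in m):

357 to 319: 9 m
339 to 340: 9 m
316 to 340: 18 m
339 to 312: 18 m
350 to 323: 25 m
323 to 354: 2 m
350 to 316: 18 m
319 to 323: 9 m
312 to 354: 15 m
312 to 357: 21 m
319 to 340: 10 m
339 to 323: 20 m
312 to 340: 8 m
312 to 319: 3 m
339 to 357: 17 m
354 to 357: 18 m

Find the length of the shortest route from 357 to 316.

Compare a few routes:
357 - 319 - 312 - 340 - 316: 9+3+8+18 = 38
357 - 319 - 340 - 316: 9+10+18 = 37
Cheapest is 357 - 319 - 340 - 316 at 37 m.

37 m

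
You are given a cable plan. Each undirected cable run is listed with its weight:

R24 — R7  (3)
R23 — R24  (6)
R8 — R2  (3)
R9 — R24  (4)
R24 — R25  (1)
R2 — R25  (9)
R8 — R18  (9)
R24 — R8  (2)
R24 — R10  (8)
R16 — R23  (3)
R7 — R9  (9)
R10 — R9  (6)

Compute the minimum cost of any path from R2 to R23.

Enumerating some paths:
R2 → R25 → R24 → R23: 9+1+6 = 16
R2 → R8 → R24 → R23: 3+2+6 = 11
The minimum is 11 via R2 → R8 → R24 → R23.

11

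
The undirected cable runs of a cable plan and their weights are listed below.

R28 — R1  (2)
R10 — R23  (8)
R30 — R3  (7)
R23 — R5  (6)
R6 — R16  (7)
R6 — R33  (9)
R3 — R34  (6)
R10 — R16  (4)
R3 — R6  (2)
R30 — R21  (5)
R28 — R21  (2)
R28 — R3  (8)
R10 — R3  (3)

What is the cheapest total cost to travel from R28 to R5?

Settle nodes by increasing distance from R28:
R28: 0
R1: 2  (via R28)
R21: 2  (via R28)
R30: 7  (via R21)
R3: 8  (via R28)
R6: 10  (via R3)
R10: 11  (via R3)
R34: 14  (via R3)
R16: 15  (via R10)
R33: 19  (via R6)
R23: 19  (via R10)
R5: 25  (via R23)
Shortest route: R28 → R3 → R10 → R23 → R5 = 25.

25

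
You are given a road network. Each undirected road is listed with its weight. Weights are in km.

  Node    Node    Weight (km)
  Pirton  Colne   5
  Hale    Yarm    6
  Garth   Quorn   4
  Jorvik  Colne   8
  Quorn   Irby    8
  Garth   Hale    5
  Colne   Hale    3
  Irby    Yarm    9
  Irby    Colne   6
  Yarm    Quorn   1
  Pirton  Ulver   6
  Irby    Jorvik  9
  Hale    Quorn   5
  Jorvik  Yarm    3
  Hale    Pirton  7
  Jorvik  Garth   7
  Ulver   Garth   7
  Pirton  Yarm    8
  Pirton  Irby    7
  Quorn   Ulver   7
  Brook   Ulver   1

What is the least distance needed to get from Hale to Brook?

13 km

Running Dijkstra from Hale:
Hale: 0
Colne: 3  (via Hale)
Garth: 5  (via Hale)
Quorn: 5  (via Hale)
Yarm: 6  (via Hale)
Pirton: 7  (via Hale)
Jorvik: 9  (via Yarm)
Irby: 9  (via Colne)
Ulver: 12  (via Garth)
Brook: 13  (via Ulver)
Shortest route: Hale → Garth → Ulver → Brook = 13 km.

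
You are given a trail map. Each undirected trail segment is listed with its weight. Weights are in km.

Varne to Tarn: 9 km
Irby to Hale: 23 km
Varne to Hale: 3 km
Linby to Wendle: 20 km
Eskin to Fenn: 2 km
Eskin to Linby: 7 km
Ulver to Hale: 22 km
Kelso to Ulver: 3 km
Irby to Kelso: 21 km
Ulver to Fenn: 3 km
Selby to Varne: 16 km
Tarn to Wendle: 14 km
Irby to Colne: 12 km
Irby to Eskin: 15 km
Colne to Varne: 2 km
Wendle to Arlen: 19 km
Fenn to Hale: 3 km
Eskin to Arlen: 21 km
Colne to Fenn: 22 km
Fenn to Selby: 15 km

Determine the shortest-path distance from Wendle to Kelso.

Settle nodes by increasing distance from Wendle:
Wendle: 0
Tarn: 14  (via Wendle)
Arlen: 19  (via Wendle)
Linby: 20  (via Wendle)
Varne: 23  (via Tarn)
Colne: 25  (via Varne)
Hale: 26  (via Varne)
Eskin: 27  (via Linby)
Fenn: 29  (via Hale)
Ulver: 32  (via Fenn)
Kelso: 35  (via Ulver)
Shortest route: Wendle → Tarn → Varne → Hale → Fenn → Ulver → Kelso = 35 km.

35 km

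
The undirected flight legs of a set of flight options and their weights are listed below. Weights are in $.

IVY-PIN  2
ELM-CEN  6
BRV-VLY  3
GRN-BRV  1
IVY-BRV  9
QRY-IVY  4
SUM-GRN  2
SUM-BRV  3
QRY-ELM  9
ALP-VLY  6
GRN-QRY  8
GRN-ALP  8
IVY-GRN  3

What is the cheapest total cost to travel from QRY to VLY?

$11

Candidate routes:
QRY → IVY → GRN → SUM → BRV → VLY: 4+3+2+3+3 = 15
QRY → IVY → BRV → VLY: 4+9+3 = 16
QRY → IVY → GRN → BRV → VLY: 4+3+1+3 = 11
QRY → GRN → BRV → VLY: 8+1+3 = 12
Cheapest is QRY → IVY → GRN → BRV → VLY at $11.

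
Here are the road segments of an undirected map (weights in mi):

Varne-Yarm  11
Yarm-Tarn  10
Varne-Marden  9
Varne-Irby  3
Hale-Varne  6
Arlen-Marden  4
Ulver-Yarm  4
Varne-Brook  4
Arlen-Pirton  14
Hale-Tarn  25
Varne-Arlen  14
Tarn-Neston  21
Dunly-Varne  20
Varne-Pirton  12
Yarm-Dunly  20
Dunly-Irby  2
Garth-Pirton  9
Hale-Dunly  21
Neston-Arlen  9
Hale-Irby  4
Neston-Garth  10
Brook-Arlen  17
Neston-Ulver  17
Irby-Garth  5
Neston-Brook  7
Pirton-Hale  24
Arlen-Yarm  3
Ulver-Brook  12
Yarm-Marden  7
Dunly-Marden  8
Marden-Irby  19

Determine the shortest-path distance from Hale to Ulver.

21 mi

Shortest distances from Hale:
Hale: 0
Irby: 4  (via Hale)
Varne: 6  (via Hale)
Dunly: 6  (via Irby)
Garth: 9  (via Irby)
Brook: 10  (via Varne)
Marden: 14  (via Dunly)
Yarm: 17  (via Varne)
Neston: 17  (via Brook)
Arlen: 18  (via Marden)
Pirton: 18  (via Varne)
Ulver: 21  (via Yarm)
Shortest route: Hale → Varne → Yarm → Ulver = 21 mi.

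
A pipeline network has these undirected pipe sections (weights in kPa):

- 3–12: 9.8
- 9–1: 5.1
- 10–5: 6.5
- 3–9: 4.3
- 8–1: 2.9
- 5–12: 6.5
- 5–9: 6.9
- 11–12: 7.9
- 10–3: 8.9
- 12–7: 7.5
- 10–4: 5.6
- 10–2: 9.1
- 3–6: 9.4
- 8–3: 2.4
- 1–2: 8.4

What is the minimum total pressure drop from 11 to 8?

Running Dijkstra from 11:
11: 0
12: 7.9  (via 11)
5: 14.4  (via 12)
7: 15.4  (via 12)
3: 17.7  (via 12)
8: 20.1  (via 3)
Shortest route: 11 → 12 → 3 → 8 = 20.1 kPa.

20.1 kPa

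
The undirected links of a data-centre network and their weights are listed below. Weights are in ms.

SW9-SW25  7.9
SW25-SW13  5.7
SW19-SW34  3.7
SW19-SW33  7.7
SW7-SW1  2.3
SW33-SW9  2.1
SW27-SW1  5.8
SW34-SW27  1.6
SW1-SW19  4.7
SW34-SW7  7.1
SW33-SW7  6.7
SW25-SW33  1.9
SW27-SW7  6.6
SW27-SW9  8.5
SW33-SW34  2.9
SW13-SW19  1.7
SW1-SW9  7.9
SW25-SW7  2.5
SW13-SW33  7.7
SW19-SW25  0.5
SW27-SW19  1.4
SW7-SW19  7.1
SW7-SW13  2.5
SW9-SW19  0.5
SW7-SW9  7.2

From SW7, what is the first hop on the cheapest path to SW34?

SW25

Candidate routes:
SW7 - SW25 - SW19 - SW34: 2.5+0.5+3.7 = 6.7
SW7 - SW25 - SW19 - SW27 - SW34: 2.5+0.5+1.4+1.6 = 6
The minimum is 6 ms via SW7 - SW25 - SW19 - SW27 - SW34.
So from SW7 the first move is to SW25.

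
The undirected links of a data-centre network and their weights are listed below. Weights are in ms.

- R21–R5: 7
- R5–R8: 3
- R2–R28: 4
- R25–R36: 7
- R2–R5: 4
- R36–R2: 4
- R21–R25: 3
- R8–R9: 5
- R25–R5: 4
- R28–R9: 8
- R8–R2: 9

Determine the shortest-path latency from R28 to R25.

12 ms

Shortest distances from R28:
R28: 0
R2: 4  (via R28)
R5: 8  (via R2)
R9: 8  (via R28)
R36: 8  (via R2)
R8: 11  (via R5)
R25: 12  (via R5)
Shortest route: R28 → R2 → R5 → R25 = 12 ms.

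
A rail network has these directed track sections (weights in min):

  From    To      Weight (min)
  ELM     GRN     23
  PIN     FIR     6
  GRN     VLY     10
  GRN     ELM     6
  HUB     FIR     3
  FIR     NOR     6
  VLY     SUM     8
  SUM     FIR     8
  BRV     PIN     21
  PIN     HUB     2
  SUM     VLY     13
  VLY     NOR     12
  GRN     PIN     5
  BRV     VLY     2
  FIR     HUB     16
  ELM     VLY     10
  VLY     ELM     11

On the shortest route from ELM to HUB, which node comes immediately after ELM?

GRN

Candidate routes:
ELM → GRN → VLY → SUM → FIR → HUB: 23+10+8+8+16 = 65
ELM → GRN → PIN → FIR → HUB: 23+5+6+16 = 50
ELM → GRN → PIN → HUB: 23+5+2 = 30
ELM → VLY → SUM → FIR → HUB: 10+8+8+16 = 42
The minimum is 30 min via ELM → GRN → PIN → HUB.
So from ELM the first move is to GRN.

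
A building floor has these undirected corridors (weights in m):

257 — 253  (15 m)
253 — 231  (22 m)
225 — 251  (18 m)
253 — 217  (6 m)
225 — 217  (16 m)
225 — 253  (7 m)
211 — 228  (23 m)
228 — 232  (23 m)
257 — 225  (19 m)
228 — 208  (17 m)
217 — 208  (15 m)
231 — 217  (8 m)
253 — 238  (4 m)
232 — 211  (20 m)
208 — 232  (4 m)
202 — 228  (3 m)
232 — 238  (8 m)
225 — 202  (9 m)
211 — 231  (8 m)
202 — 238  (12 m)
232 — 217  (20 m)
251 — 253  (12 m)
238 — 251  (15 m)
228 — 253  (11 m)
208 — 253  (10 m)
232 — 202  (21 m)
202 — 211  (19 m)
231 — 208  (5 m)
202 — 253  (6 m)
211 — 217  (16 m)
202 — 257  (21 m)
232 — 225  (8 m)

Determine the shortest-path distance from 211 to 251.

Enumerating some paths:
211 → 217 → 253 → 251: 16+6+12 = 34
211 → 202 → 253 → 251: 19+6+12 = 37
211 → 231 → 208 → 253 → 251: 8+5+10+12 = 35
Cheapest is 211 → 217 → 253 → 251 at 34 m.

34 m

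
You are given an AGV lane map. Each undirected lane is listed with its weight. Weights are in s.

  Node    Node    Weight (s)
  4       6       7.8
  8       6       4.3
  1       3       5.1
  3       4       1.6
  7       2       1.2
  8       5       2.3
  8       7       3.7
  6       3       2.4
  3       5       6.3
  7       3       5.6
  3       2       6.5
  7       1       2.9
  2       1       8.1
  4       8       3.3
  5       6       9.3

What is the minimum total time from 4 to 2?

8.1 s

Shortest distances from 4:
4: 0
3: 1.6  (via 4)
8: 3.3  (via 4)
6: 4  (via 3)
5: 5.6  (via 8)
1: 6.7  (via 3)
7: 7  (via 8)
2: 8.1  (via 3)
Shortest route: 4–3–2 = 8.1 s.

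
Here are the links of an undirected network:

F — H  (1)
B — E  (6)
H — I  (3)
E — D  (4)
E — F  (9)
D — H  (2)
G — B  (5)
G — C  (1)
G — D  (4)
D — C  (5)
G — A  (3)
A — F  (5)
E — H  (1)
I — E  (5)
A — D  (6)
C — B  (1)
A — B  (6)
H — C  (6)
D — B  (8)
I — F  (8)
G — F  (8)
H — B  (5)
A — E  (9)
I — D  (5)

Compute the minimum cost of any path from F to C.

7

Candidate routes:
F → H → C: 1+6 = 7
F → H → D → C: 1+2+5 = 8
F → H → D → G → C: 1+2+4+1 = 8
Cheapest is F → H → C at 7.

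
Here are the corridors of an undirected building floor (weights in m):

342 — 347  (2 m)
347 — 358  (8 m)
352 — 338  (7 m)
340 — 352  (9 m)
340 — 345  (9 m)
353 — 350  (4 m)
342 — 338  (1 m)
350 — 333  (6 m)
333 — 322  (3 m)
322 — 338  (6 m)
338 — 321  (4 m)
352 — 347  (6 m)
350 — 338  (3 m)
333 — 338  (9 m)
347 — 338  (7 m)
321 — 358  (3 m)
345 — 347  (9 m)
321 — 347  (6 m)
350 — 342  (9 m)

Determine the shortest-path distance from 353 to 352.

14 m

Settle nodes by increasing distance from 353:
353: 0
350: 4  (via 353)
338: 7  (via 350)
342: 8  (via 338)
347: 10  (via 342)
333: 10  (via 350)
321: 11  (via 338)
322: 13  (via 338)
352: 14  (via 338)
Shortest route: 353–350–338–352 = 14 m.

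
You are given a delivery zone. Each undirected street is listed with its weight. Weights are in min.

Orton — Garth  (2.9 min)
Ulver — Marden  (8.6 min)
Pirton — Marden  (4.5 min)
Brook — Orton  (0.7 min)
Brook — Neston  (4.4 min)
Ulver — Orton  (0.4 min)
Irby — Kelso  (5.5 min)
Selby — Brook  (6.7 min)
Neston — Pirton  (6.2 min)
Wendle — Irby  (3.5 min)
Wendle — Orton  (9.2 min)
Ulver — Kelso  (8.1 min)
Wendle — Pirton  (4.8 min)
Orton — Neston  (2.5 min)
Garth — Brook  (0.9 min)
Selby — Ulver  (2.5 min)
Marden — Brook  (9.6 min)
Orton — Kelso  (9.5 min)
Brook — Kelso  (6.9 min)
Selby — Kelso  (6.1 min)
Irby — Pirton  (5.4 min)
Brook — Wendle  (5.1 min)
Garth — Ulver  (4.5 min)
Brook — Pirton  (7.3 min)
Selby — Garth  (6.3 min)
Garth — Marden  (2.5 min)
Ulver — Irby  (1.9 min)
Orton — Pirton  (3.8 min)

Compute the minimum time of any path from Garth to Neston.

Enumerating some paths:
Garth - Brook - Orton - Neston: 0.9+0.7+2.5 = 4.1
Garth - Brook - Neston: 0.9+4.4 = 5.3
Cheapest is Garth - Brook - Orton - Neston at 4.1 min.

4.1 min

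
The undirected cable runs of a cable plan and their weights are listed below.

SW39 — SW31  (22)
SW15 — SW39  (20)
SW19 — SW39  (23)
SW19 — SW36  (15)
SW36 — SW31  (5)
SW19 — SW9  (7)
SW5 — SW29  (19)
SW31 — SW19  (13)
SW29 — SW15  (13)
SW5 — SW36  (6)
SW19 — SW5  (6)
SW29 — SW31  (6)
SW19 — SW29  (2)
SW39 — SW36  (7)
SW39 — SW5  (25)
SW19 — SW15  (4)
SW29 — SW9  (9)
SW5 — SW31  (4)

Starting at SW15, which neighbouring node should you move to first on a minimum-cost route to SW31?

Compare a few routes:
SW15 - SW19 - SW29 - SW31: 4+2+6 = 12
SW15 - SW19 - SW5 - SW31: 4+6+4 = 14
SW15 - SW19 - SW31: 4+13 = 17
The minimum is 12 via SW15 - SW19 - SW29 - SW31.
So from SW15 the first move is to SW19.

SW19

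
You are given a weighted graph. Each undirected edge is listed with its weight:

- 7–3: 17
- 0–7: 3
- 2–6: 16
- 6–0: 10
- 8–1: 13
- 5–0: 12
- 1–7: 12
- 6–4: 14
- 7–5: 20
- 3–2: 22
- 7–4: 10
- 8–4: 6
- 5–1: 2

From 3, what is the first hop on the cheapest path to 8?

7

Enumerating some paths:
3–7–4–8: 17+10+6 = 33
3–7–1–8: 17+12+13 = 42
3–7–0–5–1–8: 17+3+12+2+13 = 47
Cheapest is 3–7–4–8 at 33.
So from 3 the first move is to 7.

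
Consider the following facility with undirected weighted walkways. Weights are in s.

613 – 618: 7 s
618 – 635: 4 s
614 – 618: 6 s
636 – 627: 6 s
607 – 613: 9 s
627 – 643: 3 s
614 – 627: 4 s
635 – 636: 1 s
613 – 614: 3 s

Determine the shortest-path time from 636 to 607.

Enumerating some paths:
636 → 627 → 614 → 613 → 607: 6+4+3+9 = 22
636 → 635 → 618 → 613 → 607: 1+4+7+9 = 21
The minimum is 21 s via 636 → 635 → 618 → 613 → 607.

21 s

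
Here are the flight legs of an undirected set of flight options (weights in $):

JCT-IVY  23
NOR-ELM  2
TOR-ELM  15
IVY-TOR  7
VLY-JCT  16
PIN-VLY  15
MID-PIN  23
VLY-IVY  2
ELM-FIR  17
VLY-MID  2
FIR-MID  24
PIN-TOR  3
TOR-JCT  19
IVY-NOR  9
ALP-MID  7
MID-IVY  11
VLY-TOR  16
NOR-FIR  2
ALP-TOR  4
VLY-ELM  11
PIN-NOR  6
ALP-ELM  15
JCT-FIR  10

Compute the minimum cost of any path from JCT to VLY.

$16

Running Dijkstra from JCT:
JCT: 0
FIR: 10  (via JCT)
NOR: 12  (via FIR)
ELM: 14  (via NOR)
VLY: 16  (via JCT)
Shortest route: JCT–VLY = $16.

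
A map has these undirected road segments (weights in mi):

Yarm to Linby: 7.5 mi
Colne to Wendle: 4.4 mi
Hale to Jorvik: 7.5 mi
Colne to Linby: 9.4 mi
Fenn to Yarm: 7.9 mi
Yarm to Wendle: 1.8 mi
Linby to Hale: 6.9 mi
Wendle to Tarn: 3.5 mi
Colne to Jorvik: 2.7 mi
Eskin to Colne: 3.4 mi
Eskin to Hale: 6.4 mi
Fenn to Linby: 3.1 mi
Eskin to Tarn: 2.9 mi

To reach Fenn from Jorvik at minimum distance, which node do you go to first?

Colne

Compare a few routes:
Jorvik - Colne - Linby - Fenn: 2.7+9.4+3.1 = 15.2
Jorvik - Hale - Linby - Fenn: 7.5+6.9+3.1 = 17.5
Jorvik - Colne - Wendle - Yarm - Fenn: 2.7+4.4+1.8+7.9 = 16.8
Cheapest is Jorvik - Colne - Linby - Fenn at 15.2 mi.
So from Jorvik the first move is to Colne.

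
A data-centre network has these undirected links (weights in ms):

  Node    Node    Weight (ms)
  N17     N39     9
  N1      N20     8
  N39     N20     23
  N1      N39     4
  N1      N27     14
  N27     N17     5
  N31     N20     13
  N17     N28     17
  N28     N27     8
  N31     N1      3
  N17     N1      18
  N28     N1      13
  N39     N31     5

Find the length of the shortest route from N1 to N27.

14 ms

Running Dijkstra from N1:
N1: 0
N31: 3  (via N1)
N39: 4  (via N1)
N20: 8  (via N1)
N28: 13  (via N1)
N17: 13  (via N39)
N27: 14  (via N1)
Shortest route: N1 → N27 = 14 ms.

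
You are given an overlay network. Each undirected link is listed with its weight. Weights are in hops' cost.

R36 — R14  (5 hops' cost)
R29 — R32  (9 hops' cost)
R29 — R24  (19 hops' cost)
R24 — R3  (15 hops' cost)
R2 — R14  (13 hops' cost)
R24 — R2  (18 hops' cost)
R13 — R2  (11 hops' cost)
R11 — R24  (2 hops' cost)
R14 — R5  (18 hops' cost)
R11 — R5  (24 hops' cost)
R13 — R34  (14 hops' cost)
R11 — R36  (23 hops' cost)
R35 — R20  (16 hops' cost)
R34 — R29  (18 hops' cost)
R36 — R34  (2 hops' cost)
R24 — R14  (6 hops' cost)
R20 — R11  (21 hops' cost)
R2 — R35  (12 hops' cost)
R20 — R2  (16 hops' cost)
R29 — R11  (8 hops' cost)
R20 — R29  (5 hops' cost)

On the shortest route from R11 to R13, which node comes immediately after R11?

R24

Compare a few routes:
R11 - R24 - R14 - R36 - R34 - R13: 2+6+5+2+14 = 29
R11 - R24 - R14 - R2 - R13: 2+6+13+11 = 32
R11 - R24 - R2 - R13: 2+18+11 = 31
Cheapest is R11 - R24 - R14 - R36 - R34 - R13 at 29 hops' cost.
So from R11 the first move is to R24.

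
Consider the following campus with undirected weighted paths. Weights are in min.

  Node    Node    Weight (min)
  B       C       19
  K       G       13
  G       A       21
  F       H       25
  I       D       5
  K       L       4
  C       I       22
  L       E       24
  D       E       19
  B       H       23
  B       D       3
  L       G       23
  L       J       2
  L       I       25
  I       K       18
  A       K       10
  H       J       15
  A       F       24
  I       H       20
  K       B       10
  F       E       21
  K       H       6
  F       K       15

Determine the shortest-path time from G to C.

Candidate routes:
G → K → B → C: 13+10+19 = 42
G → K → I → C: 13+18+22 = 53
G → K → B → D → I → C: 13+10+3+5+22 = 53
The minimum is 42 min via G → K → B → C.

42 min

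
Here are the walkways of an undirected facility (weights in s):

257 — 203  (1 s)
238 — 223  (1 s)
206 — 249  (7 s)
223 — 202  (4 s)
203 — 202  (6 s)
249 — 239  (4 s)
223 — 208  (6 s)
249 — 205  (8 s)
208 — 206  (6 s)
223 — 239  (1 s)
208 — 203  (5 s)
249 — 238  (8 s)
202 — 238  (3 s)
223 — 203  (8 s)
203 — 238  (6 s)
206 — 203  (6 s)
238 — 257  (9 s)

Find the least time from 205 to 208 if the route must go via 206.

Best 205 to 206: 205 → 249 → 206 costing 15
Best 206 to 208: 206 → 208 costing 6
Total via 206: 15 + 6 = 21 s.

21 s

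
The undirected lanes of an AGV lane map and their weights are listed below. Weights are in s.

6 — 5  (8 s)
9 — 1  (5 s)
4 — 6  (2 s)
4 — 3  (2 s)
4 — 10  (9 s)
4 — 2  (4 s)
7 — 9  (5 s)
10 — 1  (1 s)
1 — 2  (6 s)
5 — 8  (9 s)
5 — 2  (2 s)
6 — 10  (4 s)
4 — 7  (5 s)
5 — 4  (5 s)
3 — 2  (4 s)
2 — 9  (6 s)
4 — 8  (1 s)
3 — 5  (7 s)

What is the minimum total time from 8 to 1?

Enumerating some paths:
8 - 4 - 3 - 2 - 1: 1+2+4+6 = 13
8 - 4 - 10 - 1: 1+9+1 = 11
8 - 4 - 6 - 10 - 1: 1+2+4+1 = 8
8 - 4 - 2 - 1: 1+4+6 = 11
Cheapest is 8 - 4 - 6 - 10 - 1 at 8 s.

8 s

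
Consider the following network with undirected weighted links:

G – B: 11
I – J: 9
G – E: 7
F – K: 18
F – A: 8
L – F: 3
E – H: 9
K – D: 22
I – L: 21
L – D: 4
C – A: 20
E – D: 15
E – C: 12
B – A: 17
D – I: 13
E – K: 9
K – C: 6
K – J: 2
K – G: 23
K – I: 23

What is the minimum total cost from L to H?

Candidate routes:
L - D - E - H: 4+15+9 = 28
L - D - K - E - H: 4+22+9+9 = 44
L - F - K - E - H: 3+18+9+9 = 39
L - D - I - J - K - E - H: 4+13+9+2+9+9 = 46
The minimum is 28 via L - D - E - H.

28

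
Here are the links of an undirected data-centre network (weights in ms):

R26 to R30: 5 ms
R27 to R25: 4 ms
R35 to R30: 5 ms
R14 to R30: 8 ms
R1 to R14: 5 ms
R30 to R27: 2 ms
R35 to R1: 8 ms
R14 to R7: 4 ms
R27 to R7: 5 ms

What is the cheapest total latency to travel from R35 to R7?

12 ms

Compare a few routes:
R35 → R30 → R14 → R7: 5+8+4 = 17
R35 → R30 → R27 → R7: 5+2+5 = 12
R35 → R1 → R14 → R7: 8+5+4 = 17
R35 → R1 → R14 → R30 → R27 → R7: 8+5+8+2+5 = 28
Cheapest is R35 → R30 → R27 → R7 at 12 ms.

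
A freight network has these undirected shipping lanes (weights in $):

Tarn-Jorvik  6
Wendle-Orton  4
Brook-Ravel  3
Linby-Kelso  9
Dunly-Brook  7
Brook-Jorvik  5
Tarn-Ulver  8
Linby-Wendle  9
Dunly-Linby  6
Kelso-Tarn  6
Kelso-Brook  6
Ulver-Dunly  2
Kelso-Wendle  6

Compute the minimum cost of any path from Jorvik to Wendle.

Settle nodes by increasing distance from Jorvik:
Jorvik: 0
Brook: 5  (via Jorvik)
Tarn: 6  (via Jorvik)
Ravel: 8  (via Brook)
Kelso: 11  (via Brook)
Dunly: 12  (via Brook)
Ulver: 14  (via Tarn)
Wendle: 17  (via Kelso)
Shortest route: Jorvik–Brook–Kelso–Wendle = $17.

$17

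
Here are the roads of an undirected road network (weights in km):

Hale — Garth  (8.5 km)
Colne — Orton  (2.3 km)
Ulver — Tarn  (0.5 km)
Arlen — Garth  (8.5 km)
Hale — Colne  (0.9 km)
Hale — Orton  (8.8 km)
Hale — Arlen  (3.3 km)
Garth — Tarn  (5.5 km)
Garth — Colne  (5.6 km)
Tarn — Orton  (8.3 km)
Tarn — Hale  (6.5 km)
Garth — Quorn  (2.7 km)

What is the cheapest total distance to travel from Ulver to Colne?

7.9 km

Enumerating some paths:
Ulver - Tarn - Garth - Colne: 0.5+5.5+5.6 = 11.6
Ulver - Tarn - Garth - Hale - Colne: 0.5+5.5+8.5+0.9 = 15.4
Ulver - Tarn - Orton - Colne: 0.5+8.3+2.3 = 11.1
Ulver - Tarn - Hale - Colne: 0.5+6.5+0.9 = 7.9
Cheapest is Ulver - Tarn - Hale - Colne at 7.9 km.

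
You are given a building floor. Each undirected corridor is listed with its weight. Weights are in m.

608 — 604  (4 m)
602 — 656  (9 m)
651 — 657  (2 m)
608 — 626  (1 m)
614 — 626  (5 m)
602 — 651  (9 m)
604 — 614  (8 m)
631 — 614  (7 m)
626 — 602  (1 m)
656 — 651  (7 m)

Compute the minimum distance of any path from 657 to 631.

24 m

Settle nodes by increasing distance from 657:
657: 0
651: 2  (via 657)
656: 9  (via 651)
602: 11  (via 651)
626: 12  (via 602)
608: 13  (via 626)
604: 17  (via 608)
614: 17  (via 626)
631: 24  (via 614)
Shortest route: 657 → 651 → 602 → 626 → 614 → 631 = 24 m.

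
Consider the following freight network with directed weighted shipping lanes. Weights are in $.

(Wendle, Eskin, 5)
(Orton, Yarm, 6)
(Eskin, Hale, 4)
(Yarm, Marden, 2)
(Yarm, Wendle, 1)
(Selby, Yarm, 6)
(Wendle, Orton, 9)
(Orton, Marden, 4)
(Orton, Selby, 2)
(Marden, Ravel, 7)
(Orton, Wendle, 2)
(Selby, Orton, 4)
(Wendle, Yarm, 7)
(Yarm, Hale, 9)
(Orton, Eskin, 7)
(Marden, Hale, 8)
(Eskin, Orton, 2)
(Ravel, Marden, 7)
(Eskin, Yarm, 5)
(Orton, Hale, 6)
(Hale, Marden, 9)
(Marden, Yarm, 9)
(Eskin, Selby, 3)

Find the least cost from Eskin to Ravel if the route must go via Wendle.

$20

Shortest Eskin→Wendle: Eskin → Orton → Wendle = 4
Shortest Wendle→Ravel: Wendle → Yarm → Marden → Ravel = 16
Total via Wendle: 4 + 16 = $20.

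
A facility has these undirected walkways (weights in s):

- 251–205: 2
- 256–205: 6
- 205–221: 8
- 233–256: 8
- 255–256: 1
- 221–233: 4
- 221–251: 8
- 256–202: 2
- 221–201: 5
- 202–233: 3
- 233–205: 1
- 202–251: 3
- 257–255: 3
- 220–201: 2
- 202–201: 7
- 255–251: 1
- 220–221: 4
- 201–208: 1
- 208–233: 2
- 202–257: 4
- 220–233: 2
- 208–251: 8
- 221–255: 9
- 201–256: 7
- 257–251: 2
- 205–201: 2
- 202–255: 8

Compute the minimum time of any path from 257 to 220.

Settle nodes by increasing distance from 257:
257: 0
251: 2  (via 257)
255: 3  (via 257)
256: 4  (via 255)
202: 4  (via 257)
205: 4  (via 251)
233: 5  (via 205)
201: 6  (via 205)
220: 7  (via 233)
Shortest route: 257–251–205–233–220 = 7 s.

7 s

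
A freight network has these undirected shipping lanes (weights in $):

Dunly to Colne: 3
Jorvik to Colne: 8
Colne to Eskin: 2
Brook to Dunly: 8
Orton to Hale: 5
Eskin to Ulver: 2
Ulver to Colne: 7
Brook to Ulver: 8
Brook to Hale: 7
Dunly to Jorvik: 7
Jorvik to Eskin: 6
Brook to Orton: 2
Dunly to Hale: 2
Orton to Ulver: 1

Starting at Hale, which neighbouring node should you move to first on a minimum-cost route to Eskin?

Dunly

Enumerating some paths:
Hale–Orton–Ulver–Eskin: 5+1+2 = 8
Hale–Dunly–Colne–Eskin: 2+3+2 = 7
Hale–Brook–Orton–Ulver–Eskin: 7+2+1+2 = 12
Cheapest is Hale–Dunly–Colne–Eskin at $7.
So from Hale the first move is to Dunly.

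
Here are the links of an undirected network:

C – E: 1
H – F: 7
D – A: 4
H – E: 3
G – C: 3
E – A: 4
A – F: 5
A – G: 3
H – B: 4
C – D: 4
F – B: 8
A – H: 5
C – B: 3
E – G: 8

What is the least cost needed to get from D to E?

Running Dijkstra from D:
D: 0
A: 4  (via D)
C: 4  (via D)
E: 5  (via C)
Shortest route: D → C → E = 5.

5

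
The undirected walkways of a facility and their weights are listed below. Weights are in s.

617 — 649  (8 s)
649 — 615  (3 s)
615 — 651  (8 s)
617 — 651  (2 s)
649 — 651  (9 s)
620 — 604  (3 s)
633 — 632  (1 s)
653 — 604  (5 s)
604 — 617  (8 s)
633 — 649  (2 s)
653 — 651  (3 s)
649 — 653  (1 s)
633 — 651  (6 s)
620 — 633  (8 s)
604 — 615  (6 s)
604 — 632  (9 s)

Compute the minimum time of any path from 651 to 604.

Candidate routes:
651–653–604: 3+5 = 8
651–617–604: 2+8 = 10
Cheapest is 651–653–604 at 8 s.

8 s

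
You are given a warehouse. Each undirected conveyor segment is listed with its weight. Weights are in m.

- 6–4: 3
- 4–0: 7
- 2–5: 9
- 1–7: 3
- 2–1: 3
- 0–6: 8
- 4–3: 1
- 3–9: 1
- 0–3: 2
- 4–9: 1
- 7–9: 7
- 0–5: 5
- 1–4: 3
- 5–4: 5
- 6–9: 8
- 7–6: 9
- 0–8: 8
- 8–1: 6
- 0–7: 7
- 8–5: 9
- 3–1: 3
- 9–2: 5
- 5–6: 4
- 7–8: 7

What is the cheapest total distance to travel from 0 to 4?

Shortest distances from 0:
0: 0
3: 2  (via 0)
4: 3  (via 3)
Shortest route: 0–3–4 = 3 m.

3 m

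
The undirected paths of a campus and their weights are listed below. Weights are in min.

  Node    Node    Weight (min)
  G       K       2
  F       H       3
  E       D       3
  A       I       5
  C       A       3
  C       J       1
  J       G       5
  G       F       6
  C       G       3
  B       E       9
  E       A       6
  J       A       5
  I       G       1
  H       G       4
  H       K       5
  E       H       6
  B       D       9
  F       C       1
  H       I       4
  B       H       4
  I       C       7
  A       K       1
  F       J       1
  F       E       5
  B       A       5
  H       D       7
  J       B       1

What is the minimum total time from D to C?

9 min

Settle nodes by increasing distance from D:
D: 0
E: 3  (via D)
H: 7  (via D)
F: 8  (via E)
A: 9  (via E)
B: 9  (via D)
C: 9  (via F)
Shortest route: D–E–F–C = 9 min.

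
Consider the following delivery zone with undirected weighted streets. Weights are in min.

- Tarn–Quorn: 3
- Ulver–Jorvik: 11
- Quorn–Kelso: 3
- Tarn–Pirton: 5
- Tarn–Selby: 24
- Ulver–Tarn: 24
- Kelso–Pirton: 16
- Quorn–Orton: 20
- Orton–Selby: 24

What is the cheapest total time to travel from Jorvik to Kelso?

41 min

Shortest distances from Jorvik:
Jorvik: 0
Ulver: 11  (via Jorvik)
Tarn: 35  (via Ulver)
Quorn: 38  (via Tarn)
Pirton: 40  (via Tarn)
Kelso: 41  (via Quorn)
Shortest route: Jorvik–Ulver–Tarn–Quorn–Kelso = 41 min.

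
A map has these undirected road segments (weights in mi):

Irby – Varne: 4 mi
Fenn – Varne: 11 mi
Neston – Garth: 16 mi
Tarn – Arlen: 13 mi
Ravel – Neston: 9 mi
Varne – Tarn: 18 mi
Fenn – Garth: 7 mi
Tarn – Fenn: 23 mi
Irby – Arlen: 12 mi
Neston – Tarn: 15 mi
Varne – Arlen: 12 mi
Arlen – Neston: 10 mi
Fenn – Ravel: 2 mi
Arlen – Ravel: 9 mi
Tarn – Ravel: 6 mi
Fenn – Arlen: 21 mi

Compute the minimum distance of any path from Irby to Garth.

Compare a few routes:
Irby → Varne → Fenn → Garth: 4+11+7 = 22
Irby → Arlen → Ravel → Fenn → Garth: 12+9+2+7 = 30
The minimum is 22 mi via Irby → Varne → Fenn → Garth.

22 mi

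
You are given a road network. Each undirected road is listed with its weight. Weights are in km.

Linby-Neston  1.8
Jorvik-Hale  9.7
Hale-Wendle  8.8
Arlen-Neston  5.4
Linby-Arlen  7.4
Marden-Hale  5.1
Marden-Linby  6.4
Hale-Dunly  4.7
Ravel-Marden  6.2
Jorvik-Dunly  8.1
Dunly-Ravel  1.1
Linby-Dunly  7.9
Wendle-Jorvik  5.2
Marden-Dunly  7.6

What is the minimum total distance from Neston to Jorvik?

Running Dijkstra from Neston:
Neston: 0
Linby: 1.8  (via Neston)
Arlen: 5.4  (via Neston)
Marden: 8.2  (via Linby)
Dunly: 9.7  (via Linby)
Ravel: 10.8  (via Dunly)
Hale: 13.3  (via Marden)
Jorvik: 17.8  (via Dunly)
Shortest route: Neston–Linby–Dunly–Jorvik = 17.8 km.

17.8 km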